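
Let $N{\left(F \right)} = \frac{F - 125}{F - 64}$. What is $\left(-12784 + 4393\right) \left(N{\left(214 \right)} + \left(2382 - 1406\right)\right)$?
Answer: $- \frac{409729733}{50} \approx -8.1946 \cdot 10^{6}$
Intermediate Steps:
$N{\left(F \right)} = \frac{-125 + F}{-64 + F}$
$\left(-12784 + 4393\right) \left(N{\left(214 \right)} + \left(2382 - 1406\right)\right) = \left(-12784 + 4393\right) \left(\frac{-125 + 214}{-64 + 214} + \left(2382 - 1406\right)\right) = - 8391 \left(\frac{1}{150} \cdot 89 + 976\right) = - 8391 \left(\frac{89}{150} + 976\right) = \left(-8391\right) \frac{146489}{150} = - \frac{409729733}{50}$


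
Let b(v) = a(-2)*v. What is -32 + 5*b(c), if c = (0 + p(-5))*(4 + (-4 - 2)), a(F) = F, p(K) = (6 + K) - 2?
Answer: -52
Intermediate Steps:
p(K) = 4 + K
c = 2 (c = (0 + (4 - 5))*(4 + (-4 - 2)) = (0 - 1)*(4 - 6) = -1*(-2) = 2)
b(v) = -2*v
-32 + 5*b(c) = -32 + 5*(-2*2) = -32 + 5*(-4) = -32 - 20 = -52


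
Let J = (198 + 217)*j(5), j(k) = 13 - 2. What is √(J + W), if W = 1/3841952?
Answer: √4211382309767482/960488 ≈ 67.565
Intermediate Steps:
j(k) = 11
W = 1/3841952 ≈ 2.6028e-7
J = 4565 (J = (198 + 217)*11 = 415*11 = 4565)
√(J + W) = √(4565 + 1/3841952) = √(17538510881/3841952) = √4211382309767482/960488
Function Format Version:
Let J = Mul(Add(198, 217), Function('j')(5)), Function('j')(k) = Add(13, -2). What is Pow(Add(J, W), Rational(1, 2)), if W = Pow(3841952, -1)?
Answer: Mul(Rational(1, 960488), Pow(4211382309767482, Rational(1, 2))) ≈ 67.565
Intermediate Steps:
Function('j')(k) = 11
W = Rational(1, 3841952) ≈ 2.6028e-7
J = 4565 (J = Mul(Add(198, 217), 11) = Mul(415, 11) = 4565)
Pow(Add(J, W), Rational(1, 2)) = Pow(Add(4565, Rational(1, 3841952)), Rational(1, 2)) = Pow(Rational(17538510881, 3841952), Rational(1, 2)) = Mul(Rational(1, 960488), Pow(4211382309767482, Rational(1, 2)))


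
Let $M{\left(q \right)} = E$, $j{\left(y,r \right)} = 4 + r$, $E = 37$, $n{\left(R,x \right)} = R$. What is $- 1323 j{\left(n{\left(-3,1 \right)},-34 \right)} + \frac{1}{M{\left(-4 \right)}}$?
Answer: $\frac{1468531}{37} \approx 39690.0$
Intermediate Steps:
$M{\left(q \right)} = 37$
$- 1323 j{\left(n{\left(-3,1 \right)},-34 \right)} + \frac{1}{M{\left(-4 \right)}} = - 1323 \left(4 - 34\right) + \frac{1}{37} = \left(-1323\right) \left(-30\right) + \frac{1}{37} = 39690 + \frac{1}{37} = \frac{1468531}{37}$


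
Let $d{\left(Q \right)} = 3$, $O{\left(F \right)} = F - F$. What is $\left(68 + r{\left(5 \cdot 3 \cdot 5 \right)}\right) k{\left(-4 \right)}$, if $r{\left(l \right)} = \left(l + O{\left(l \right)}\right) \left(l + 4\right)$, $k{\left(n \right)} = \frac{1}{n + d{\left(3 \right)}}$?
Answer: $-5993$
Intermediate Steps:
$O{\left(F \right)} = 0$
$k{\left(n \right)} = \frac{1}{3 + n}$ ($k{\left(n \right)} = \frac{1}{n + 3} = \frac{1}{3 + n}$)
$r{\left(l \right)} = l \left(4 + l\right)$ ($r{\left(l \right)} = \left(l + 0\right) \left(l + 4\right) = l \left(4 + l\right)$)
$\left(68 + r{\left(5 \cdot 3 \cdot 5 \right)}\right) k{\left(-4 \right)} = \frac{68 + 5 \cdot 3 \cdot 5 \left(4 + 5 \cdot 3 \cdot 5\right)}{3 - 4} = \frac{68 + 15 \cdot 5 \left(4 + 15 \cdot 5\right)}{-1} = \left(68 + 75 \left(4 + 75\right)\right) \left(-1\right) = \left(68 + 75 \cdot 79\right) \left(-1\right) = \left(68 + 5925\right) \left(-1\right) = 5993 \left(-1\right) = -5993$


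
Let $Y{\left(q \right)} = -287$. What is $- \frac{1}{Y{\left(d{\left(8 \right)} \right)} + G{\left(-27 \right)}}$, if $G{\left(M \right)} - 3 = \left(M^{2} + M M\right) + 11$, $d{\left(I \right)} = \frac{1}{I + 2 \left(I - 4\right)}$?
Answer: $- \frac{1}{1185} \approx -0.00084388$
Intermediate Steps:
$d{\left(I \right)} = \frac{1}{-8 + 3 I}$ ($d{\left(I \right)} = \frac{1}{I + 2 \left(-4 + I\right)} = \frac{1}{I + \left(-8 + 2 I\right)} = \frac{1}{-8 + 3 I}$)
$G{\left(M \right)} = 14 + 2 M^{2}$ ($G{\left(M \right)} = 3 + \left(\left(M^{2} + M M\right) + 11\right) = 3 + \left(\left(M^{2} + M^{2}\right) + 11\right) = 3 + \left(2 M^{2} + 11\right) = 3 + \left(11 + 2 M^{2}\right) = 14 + 2 M^{2}$)
$- \frac{1}{Y{\left(d{\left(8 \right)} \right)} + G{\left(-27 \right)}} = - \frac{1}{-287 + \left(14 + 2 \left(-27\right)^{2}\right)} = - \frac{1}{-287 + \left(14 + 2 \cdot 729\right)} = - \frac{1}{-287 + \left(14 + 1458\right)} = - \frac{1}{-287 + 1472} = - \frac{1}{1185}$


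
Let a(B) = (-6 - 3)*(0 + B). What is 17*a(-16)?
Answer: 2448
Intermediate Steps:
a(B) = -9*B
17*a(-16) = 17*(-9*(-16)) = 17*144 = 2448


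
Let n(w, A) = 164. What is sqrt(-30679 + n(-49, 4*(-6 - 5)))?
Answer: I*sqrt(30515) ≈ 174.69*I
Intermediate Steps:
sqrt(-30679 + n(-49, 4*(-6 - 5))) = sqrt(-30679 + 164) = sqrt(-30515) = I*sqrt(30515)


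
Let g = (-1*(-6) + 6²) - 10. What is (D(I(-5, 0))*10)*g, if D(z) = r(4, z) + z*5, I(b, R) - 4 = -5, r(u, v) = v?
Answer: -1920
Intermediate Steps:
I(b, R) = -1 (I(b, R) = 4 - 5 = -1)
g = 32 (g = (6 + 36) - 10 = 42 - 10 = 32)
D(z) = 6*z (D(z) = z + z*5 = z + 5*z = 6*z)
(D(I(-5, 0))*10)*g = ((6*(-1))*10)*32 = -6*10*32 = -60*32 = -1920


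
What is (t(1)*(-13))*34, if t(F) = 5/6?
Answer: -1105/3 ≈ -368.33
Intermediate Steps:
t(F) = ⅚ (t(F) = 5*(⅙) = ⅚)
(t(1)*(-13))*34 = ((⅚)*(-13))*34 = -65/6*34 = -1105/3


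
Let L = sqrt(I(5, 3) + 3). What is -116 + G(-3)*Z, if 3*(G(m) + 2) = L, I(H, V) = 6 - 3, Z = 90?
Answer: -296 + 30*sqrt(6) ≈ -222.52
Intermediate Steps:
I(H, V) = 3
L = sqrt(6) (L = sqrt(3 + 3) = sqrt(6) ≈ 2.4495)
G(m) = -2 + sqrt(6)/3
-116 + G(-3)*Z = -116 + (-2 + sqrt(6)/3)*90 = -116 + (-180 + 30*sqrt(6)) = -296 + 30*sqrt(6)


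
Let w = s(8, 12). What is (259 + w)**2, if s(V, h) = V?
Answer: 71289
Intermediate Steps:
w = 8
(259 + w)**2 = (259 + 8)**2 = 267**2 = 71289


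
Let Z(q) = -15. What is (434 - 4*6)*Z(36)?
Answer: -6150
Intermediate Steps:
(434 - 4*6)*Z(36) = (434 - 4*6)*(-15) = (434 - 24)*(-15) = 410*(-15) = -6150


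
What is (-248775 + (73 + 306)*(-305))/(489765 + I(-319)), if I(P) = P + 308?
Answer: -182185/244877 ≈ -0.74399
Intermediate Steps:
I(P) = 308 + P
(-248775 + (73 + 306)*(-305))/(489765 + I(-319)) = (-248775 + (73 + 306)*(-305))/(489765 + (308 - 319)) = (-248775 + 379*(-305))/(489765 - 11) = (-248775 - 115595)/489754 = -364370*1/489754 = -182185/244877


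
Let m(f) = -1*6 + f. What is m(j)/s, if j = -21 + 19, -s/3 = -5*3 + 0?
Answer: -8/45 ≈ -0.17778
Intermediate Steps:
s = 45 (s = -3*(-5*3 + 0) = -3*(-15 + 0) = -3*(-15) = 45)
j = -2
m(f) = -6 + f
m(j)/s = (-6 - 2)/45 = (1/45)*(-8) = -8/45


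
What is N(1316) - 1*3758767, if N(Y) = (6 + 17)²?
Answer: -3758238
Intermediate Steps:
N(Y) = 529 (N(Y) = 23² = 529)
N(1316) - 1*3758767 = 529 - 1*3758767 = 529 - 3758767 = -3758238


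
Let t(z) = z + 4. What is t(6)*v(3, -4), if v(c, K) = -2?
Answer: -20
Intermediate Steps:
t(z) = 4 + z
t(6)*v(3, -4) = (4 + 6)*(-2) = 10*(-2) = -20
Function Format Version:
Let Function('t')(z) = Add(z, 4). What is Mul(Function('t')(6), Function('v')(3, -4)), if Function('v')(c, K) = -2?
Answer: -20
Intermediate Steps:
Function('t')(z) = Add(4, z)
Mul(Function('t')(6), Function('v')(3, -4)) = Mul(Add(4, 6), -2) = Mul(10, -2) = -20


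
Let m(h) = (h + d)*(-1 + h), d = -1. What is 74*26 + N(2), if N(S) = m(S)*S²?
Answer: 1928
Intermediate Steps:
m(h) = (-1 + h)² (m(h) = (h - 1)*(-1 + h) = (-1 + h)*(-1 + h) = (-1 + h)²)
N(S) = S²*(1 + S² - 2*S) (N(S) = (1 + S² - 2*S)*S² = S²*(1 + S² - 2*S))
74*26 + N(2) = 74*26 + 2²*(1 + 2² - 2*2) = 1924 + 4*(1 + 4 - 4) = 1924 + 4*1 = 1924 + 4 = 1928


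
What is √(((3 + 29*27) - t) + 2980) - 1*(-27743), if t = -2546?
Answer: 27743 + 2*√1578 ≈ 27822.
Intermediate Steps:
√(((3 + 29*27) - t) + 2980) - 1*(-27743) = √(((3 + 29*27) - 1*(-2546)) + 2980) - 1*(-27743) = √(((3 + 783) + 2546) + 2980) + 27743 = √((786 + 2546) + 2980) + 27743 = √(3332 + 2980) + 27743 = √6312 + 27743 = 2*√1578 + 27743 = 27743 + 2*√1578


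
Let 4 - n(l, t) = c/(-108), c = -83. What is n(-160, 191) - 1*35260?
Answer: -3807731/108 ≈ -35257.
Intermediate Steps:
n(l, t) = 349/108 (n(l, t) = 4 - (-83)/(-108) = 4 - (-83)*(-1)/108 = 4 - 1*83/108 = 4 - 83/108 = 349/108)
n(-160, 191) - 1*35260 = 349/108 - 1*35260 = 349/108 - 35260 = -3807731/108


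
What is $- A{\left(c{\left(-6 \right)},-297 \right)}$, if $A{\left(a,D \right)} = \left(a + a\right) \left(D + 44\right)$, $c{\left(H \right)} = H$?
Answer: $-3036$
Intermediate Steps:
$A{\left(a,D \right)} = 2 a \left(44 + D\right)$
$- A{\left(c{\left(-6 \right)},-297 \right)} = - 2 \left(-6\right) \left(44 - 297\right) = - 2 \left(-6\right) \left(-253\right) = \left(-1\right) 3036 = -3036$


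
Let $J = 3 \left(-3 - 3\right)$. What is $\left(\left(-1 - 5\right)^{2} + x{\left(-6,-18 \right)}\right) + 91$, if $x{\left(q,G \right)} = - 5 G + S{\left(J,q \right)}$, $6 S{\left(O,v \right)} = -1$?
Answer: $\frac{1301}{6} \approx 216.83$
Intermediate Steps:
$J = -18$ ($J = 3 \left(-6\right) = -18$)
$S{\left(O,v \right)} = - \frac{1}{6}$ ($S{\left(O,v \right)} = \frac{1}{6} \left(-1\right) = - \frac{1}{6}$)
$x{\left(q,G \right)} = - \frac{1}{6} - 5 G$ ($x{\left(q,G \right)} = - 5 G - \frac{1}{6} = - \frac{1}{6} - 5 G$)
$\left(\left(-1 - 5\right)^{2} + x{\left(-6,-18 \right)}\right) + 91 = \left(\left(-1 - 5\right)^{2} - - \frac{539}{6}\right) + 91 = \left(\left(-6\right)^{2} + \left(- \frac{1}{6} + 90\right)\right) + 91 = \left(36 + \frac{539}{6}\right) + 91 = \frac{755}{6} + 91 = \frac{1301}{6}$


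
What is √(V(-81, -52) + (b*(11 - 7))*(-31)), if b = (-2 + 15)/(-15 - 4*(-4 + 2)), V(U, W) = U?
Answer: √7315/7 ≈ 12.218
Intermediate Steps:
b = -13/7 (b = 13/(-15 - 4*(-2)) = 13/(-15 + 8) = 13/(-7) = 13*(-⅐) = -13/7 ≈ -1.8571)
√(V(-81, -52) + (b*(11 - 7))*(-31)) = √(-81 - 13*(11 - 7)/7*(-31)) = √(-81 - 13/7*4*(-31)) = √(-81 - 52/7*(-31)) = √(-81 + 1612/7) = √(1045/7) = √7315/7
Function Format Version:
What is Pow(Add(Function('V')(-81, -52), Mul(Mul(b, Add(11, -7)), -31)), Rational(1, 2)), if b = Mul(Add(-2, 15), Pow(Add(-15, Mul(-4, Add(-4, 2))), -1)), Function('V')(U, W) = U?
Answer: Mul(Rational(1, 7), Pow(7315, Rational(1, 2))) ≈ 12.218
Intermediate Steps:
b = Rational(-13, 7) (b = Mul(13, Pow(Add(-15, Mul(-4, -2)), -1)) = Mul(13, Pow(Add(-15, 8), -1)) = Mul(13, Pow(-7, -1)) = Mul(13, Rational(-1, 7)) = Rational(-13, 7) ≈ -1.8571)
Pow(Add(Function('V')(-81, -52), Mul(Mul(b, Add(11, -7)), -31)), Rational(1, 2)) = Pow(Add(-81, Mul(Mul(Rational(-13, 7), Add(11, -7)), -31)), Rational(1, 2)) = Pow(Add(-81, Mul(Mul(Rational(-13, 7), 4), -31)), Rational(1, 2)) = Pow(Add(-81, Mul(Rational(-52, 7), -31)), Rational(1, 2)) = Pow(Add(-81, Rational(1612, 7)), Rational(1, 2)) = Pow(Rational(1045, 7), Rational(1, 2)) = Mul(Rational(1, 7), Pow(7315, Rational(1, 2)))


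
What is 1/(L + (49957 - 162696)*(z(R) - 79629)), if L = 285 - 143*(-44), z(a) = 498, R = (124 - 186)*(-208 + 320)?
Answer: 1/8921156386 ≈ 1.1209e-10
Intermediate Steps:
R = -6944 (R = -62*112 = -6944)
L = 6577 (L = 285 + 6292 = 6577)
1/(L + (49957 - 162696)*(z(R) - 79629)) = 1/(6577 + (49957 - 162696)*(498 - 79629)) = 1/(6577 - 112739*(-79131)) = 1/(6577 + 8921149809) = 1/8921156386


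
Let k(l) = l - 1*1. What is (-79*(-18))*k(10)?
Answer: 12798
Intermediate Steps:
k(l) = -1 + l (k(l) = l - 1 = -1 + l)
(-79*(-18))*k(10) = (-79*(-18))*(-1 + 10) = 1422*9 = 12798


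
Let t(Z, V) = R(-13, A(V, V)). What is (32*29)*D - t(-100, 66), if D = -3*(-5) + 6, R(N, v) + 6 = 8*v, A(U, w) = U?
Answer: 18966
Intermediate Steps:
R(N, v) = -6 + 8*v
t(Z, V) = -6 + 8*V
D = 21 (D = 15 + 6 = 21)
(32*29)*D - t(-100, 66) = (32*29)*21 - (-6 + 8*66) = 928*21 - (-6 + 528) = 19488 - 1*522 = 19488 - 522 = 18966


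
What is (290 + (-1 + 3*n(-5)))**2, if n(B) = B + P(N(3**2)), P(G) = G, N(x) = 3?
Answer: 80089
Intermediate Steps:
n(B) = 3 + B (n(B) = B + 3 = 3 + B)
(290 + (-1 + 3*n(-5)))**2 = (290 + (-1 + 3*(3 - 5)))**2 = (290 + (-1 + 3*(-2)))**2 = (290 + (-1 - 6))**2 = (290 - 7)**2 = 283**2 = 80089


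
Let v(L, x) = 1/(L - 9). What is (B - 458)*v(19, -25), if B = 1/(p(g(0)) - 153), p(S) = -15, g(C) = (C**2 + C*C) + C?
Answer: -15389/336 ≈ -45.801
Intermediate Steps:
g(C) = C + 2*C**2 (g(C) = (C**2 + C**2) + C = 2*C**2 + C = C + 2*C**2)
v(L, x) = 1/(-9 + L)
B = -1/168 (B = 1/(-15 - 153) = 1/(-168) = -1/168 ≈ -0.0059524)
(B - 458)*v(19, -25) = (-1/168 - 458)/(-9 + 19) = -76945/168/10 = -76945/168*1/10 = -15389/336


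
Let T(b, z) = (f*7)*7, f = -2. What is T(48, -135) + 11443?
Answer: 11345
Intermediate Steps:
T(b, z) = -98 (T(b, z) = -2*7*7 = -14*7 = -98)
T(48, -135) + 11443 = -98 + 11443 = 11345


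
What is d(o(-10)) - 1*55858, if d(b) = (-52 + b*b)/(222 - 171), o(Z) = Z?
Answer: -949570/17 ≈ -55857.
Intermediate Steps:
d(b) = -52/51 + b**2/51 (d(b) = (-52 + b**2)/51 = (-52 + b**2)*(1/51) = -52/51 + b**2/51)
d(o(-10)) - 1*55858 = (-52/51 + (1/51)*(-10)**2) - 1*55858 = (-52/51 + (1/51)*100) - 55858 = (-52/51 + 100/51) - 55858 = 16/17 - 55858 = -949570/17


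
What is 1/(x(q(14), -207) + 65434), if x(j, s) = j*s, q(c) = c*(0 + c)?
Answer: 1/24862 ≈ 4.0222e-5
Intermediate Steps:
q(c) = c**2 (q(c) = c*c = c**2)
1/(x(q(14), -207) + 65434) = 1/(14**2*(-207) + 65434) = 1/(196*(-207) + 65434) = 1/(-40572 + 65434) = 1/24862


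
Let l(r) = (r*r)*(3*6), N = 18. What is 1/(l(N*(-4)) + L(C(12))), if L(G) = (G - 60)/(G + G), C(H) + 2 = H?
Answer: 2/186619 ≈ 1.0717e-5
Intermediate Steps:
C(H) = -2 + H
L(G) = (-60 + G)/(2*G) (L(G) = (-60 + G)/((2*G)) = (-60 + G)*(1/(2*G)) = (-60 + G)/(2*G))
l(r) = 18*r² (l(r) = r²*18 = 18*r²)
1/(l(N*(-4)) + L(C(12))) = 1/(18*(18*(-4))² + (-60 + (-2 + 12))/(2*(-2 + 12))) = 1/(18*(-72)² + (½)*(-60 + 10)/10) = 1/(18*5184 + (½)*(⅒)*(-50)) = 1/(93312 - 5/2) = 1/(186619/2) = 2/186619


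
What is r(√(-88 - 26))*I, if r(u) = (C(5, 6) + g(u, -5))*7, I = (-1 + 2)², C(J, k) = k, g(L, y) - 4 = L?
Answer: 70 + 7*I*√114 ≈ 70.0 + 74.74*I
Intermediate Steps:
g(L, y) = 4 + L
I = 1 (I = 1² = 1)
r(u) = 70 + 7*u (r(u) = (6 + (4 + u))*7 = (10 + u)*7 = 70 + 7*u)
r(√(-88 - 26))*I = (70 + 7*√(-88 - 26))*1 = (70 + 7*√(-114))*1 = (70 + 7*(I*√114))*1 = (70 + 7*I*√114)*1 = 70 + 7*I*√114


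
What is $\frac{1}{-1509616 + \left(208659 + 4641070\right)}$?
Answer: $\frac{1}{3340113} \approx 2.9939 \cdot 10^{-7}$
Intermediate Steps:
$\frac{1}{-1509616 + \left(208659 + 4641070\right)} = \frac{1}{-1509616 + 4849729} = \frac{1}{3340113}$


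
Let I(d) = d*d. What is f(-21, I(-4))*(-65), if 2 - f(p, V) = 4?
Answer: 130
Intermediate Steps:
I(d) = d²
f(p, V) = -2 (f(p, V) = 2 - 1*4 = 2 - 4 = -2)
f(-21, I(-4))*(-65) = -2*(-65) = 130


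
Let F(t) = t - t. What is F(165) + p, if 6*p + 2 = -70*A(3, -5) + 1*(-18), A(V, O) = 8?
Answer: -290/3 ≈ -96.667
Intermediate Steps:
F(t) = 0
p = -290/3 (p = -⅓ + (-70*8 + 1*(-18))/6 = -⅓ + (-560 - 18)/6 = -⅓ + (⅙)*(-578) = -⅓ - 289/3 = -290/3 ≈ -96.667)
F(165) + p = 0 - 290/3 = -290/3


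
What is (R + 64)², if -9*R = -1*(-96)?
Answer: 25600/9 ≈ 2844.4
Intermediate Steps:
R = -32/3 (R = -(-1)*(-96)/9 = -⅑*96 = -32/3 ≈ -10.667)
(R + 64)² = (-32/3 + 64)² = (160/3)² = 25600/9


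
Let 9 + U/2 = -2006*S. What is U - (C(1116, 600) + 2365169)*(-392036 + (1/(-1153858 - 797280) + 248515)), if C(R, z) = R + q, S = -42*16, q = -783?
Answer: 331207537460469323/975569 ≈ 3.3950e+11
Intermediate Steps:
S = -672
U = 2696046 (U = -18 + 2*(-2006*(-672)) = -18 + 2*1348032 = -18 + 2696064 = 2696046)
C(R, z) = -783 + R (C(R, z) = R - 783 = -783 + R)
U - (C(1116, 600) + 2365169)*(-392036 + (1/(-1153858 - 797280) + 248515)) = 2696046 - ((-783 + 1116) + 2365169)*(-392036 + (1/(-1153858 - 797280) + 248515)) = 2696046 - (333 + 2365169)*(-392036 + (1/(-1951138) + 248515)) = 2696046 - 2365502*(-392036 + (-1/1951138 + 248515)) = 2696046 - 2365502*(-392036 + 484887060069/1951138) = 2696046 - 2365502*(-280029276899)/1951138 = 2696046 - 1*(-331204907281569149/975569) = 2696046 + 331204907281569149/975569 = 331207537460469323/975569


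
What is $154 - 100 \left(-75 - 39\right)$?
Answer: $11554$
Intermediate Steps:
$154 - 100 \left(-75 - 39\right) = 154 - -11400 = 154 + 11400 = 11554$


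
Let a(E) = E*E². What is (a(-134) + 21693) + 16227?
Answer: -2368184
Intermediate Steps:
a(E) = E³
(a(-134) + 21693) + 16227 = ((-134)³ + 21693) + 16227 = (-2406104 + 21693) + 16227 = -2384411 + 16227 = -2368184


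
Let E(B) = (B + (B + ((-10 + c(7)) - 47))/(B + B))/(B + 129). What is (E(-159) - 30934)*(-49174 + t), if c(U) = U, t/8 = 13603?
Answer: -1760032941755/954 ≈ -1.8449e+9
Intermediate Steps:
t = 108824 (t = 8*13603 = 108824)
E(B) = (B + (-50 + B)/(2*B))/(129 + B) (E(B) = (B + (B + ((-10 + 7) - 47))/(B + B))/(B + 129) = (B + (B + (-3 - 47))/((2*B)))/(129 + B) = (B + (B - 50)*(1/(2*B)))/(129 + B) = (B + (-50 + B)*(1/(2*B)))/(129 + B) = (B + (-50 + B)/(2*B))/(129 + B))
(E(-159) - 30934)*(-49174 + t) = ((-25 + (-159)² + (½)*(-159))/((-159)*(129 - 159)) - 30934)*(-49174 + 108824) = (-1/159*(-25 + 25281 - 159/2)/(-30) - 30934)*59650 = (-1/159*(-1/30)*50353/2 - 30934)*59650 = (50353/9540 - 30934)*59650 = -295060007/9540*59650 = -1760032941755/954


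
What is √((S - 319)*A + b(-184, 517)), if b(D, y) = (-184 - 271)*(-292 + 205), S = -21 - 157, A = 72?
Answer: √3801 ≈ 61.652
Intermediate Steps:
S = -178
b(D, y) = 39585 (b(D, y) = -455*(-87) = 39585)
√((S - 319)*A + b(-184, 517)) = √((-178 - 319)*72 + 39585) = √(-497*72 + 39585) = √(-35784 + 39585) = √3801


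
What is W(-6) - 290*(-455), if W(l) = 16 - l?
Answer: 131972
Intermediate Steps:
W(-6) - 290*(-455) = (16 - 1*(-6)) - 290*(-455) = (16 + 6) + 131950 = 22 + 131950 = 131972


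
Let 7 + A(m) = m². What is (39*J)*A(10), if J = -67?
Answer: -243009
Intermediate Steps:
A(m) = -7 + m²
(39*J)*A(10) = (39*(-67))*(-7 + 10²) = -2613*(-7 + 100) = -2613*93 = -243009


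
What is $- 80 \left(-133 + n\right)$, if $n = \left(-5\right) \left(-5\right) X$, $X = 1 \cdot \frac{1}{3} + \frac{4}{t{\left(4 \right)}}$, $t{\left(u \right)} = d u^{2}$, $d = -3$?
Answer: $10140$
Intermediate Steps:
$t{\left(u \right)} = - 3 u^{2}$
$X = \frac{1}{4}$ ($X = 1 \cdot \frac{1}{3} + \frac{4}{\left(-3\right) 4^{2}} = 1 \cdot \frac{1}{3} + \frac{4}{\left(-3\right) 16} = \frac{1}{3} + \frac{4}{-48} = \frac{1}{3} + 4 \left(- \frac{1}{48}\right) = \frac{1}{3} - \frac{1}{12} = \frac{1}{4} \approx 0.25$)
$n = \frac{25}{4}$ ($n = \left(-5\right) \left(-5\right) \frac{1}{4} = 25 \cdot \frac{1}{4} = \frac{25}{4} \approx 6.25$)
$- 80 \left(-133 + n\right) = - 80 \left(-133 + \frac{25}{4}\right) = \left(-80\right) \left(- \frac{507}{4}\right) = 10140$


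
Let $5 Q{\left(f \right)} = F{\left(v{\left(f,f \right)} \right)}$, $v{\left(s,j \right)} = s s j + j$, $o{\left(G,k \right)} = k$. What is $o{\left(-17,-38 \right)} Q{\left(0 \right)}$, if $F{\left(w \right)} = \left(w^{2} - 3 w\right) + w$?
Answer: $0$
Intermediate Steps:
$v{\left(s,j \right)} = j + j s^{2}$ ($v{\left(s,j \right)} = s^{2} j + j = j s^{2} + j = j + j s^{2}$)
$F{\left(w \right)} = w^{2} - 2 w$
$Q{\left(f \right)} = \frac{f \left(1 + f^{2}\right) \left(-2 + f \left(1 + f^{2}\right)\right)}{5}$
$o{\left(-17,-38 \right)} Q{\left(0 \right)} = - 38 \cdot \frac{1}{5} \cdot 0 \left(1 + 0^{2}\right) \left(-2 + 0 \left(1 + 0^{2}\right)\right) = - 38 \cdot \frac{1}{5} \cdot 0 \left(1 + 0\right) \left(-2 + 0 \left(1 + 0\right)\right) = - 38 \cdot \frac{1}{5} \cdot 0 \cdot 1 \left(-2 + 0 \cdot 1\right) = - 38 \cdot \frac{1}{5} \cdot 0 \cdot 1 \left(-2 + 0\right) = - 38 \cdot \frac{1}{5} \cdot 0 \cdot 1 \left(-2\right) = \left(-38\right) 0 = 0$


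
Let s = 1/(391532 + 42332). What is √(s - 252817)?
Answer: I*√11897439746613342/216932 ≈ 502.81*I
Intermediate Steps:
s = 1/433864 ≈ 2.3049e-6
√(s - 252817) = √(1/433864 - 252817) = √(-109688194887/433864) = I*√11897439746613342/216932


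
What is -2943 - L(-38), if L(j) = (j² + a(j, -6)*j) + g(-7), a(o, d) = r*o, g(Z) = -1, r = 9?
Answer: -17382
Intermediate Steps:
a(o, d) = 9*o
L(j) = -1 + 10*j² (L(j) = (j² + (9*j)*j) - 1 = (j² + 9*j²) - 1 = 10*j² - 1 = -1 + 10*j²)
-2943 - L(-38) = -2943 - (-1 + 10*(-38)²) = -2943 - (-1 + 10*1444) = -2943 - (-1 + 14440) = -2943 - 1*14439 = -2943 - 14439 = -17382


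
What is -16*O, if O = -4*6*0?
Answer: 0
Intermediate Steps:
O = 0 (O = -24*0 = 0)
-16*O = -16*0 = 0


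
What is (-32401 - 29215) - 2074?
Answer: -63690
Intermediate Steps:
(-32401 - 29215) - 2074 = -61616 - 2074 = -63690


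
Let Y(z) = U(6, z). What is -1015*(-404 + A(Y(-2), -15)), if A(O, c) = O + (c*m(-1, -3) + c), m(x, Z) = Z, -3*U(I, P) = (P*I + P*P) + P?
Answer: 1128680/3 ≈ 3.7623e+5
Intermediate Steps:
U(I, P) = -P/3 - P²/3 - I*P/3 (U(I, P) = -((P*I + P*P) + P)/3 = -((I*P + P²) + P)/3 = -((P² + I*P) + P)/3 = -(P + P² + I*P)/3 = -P/3 - P²/3 - I*P/3)
Y(z) = -z*(7 + z)/3 (Y(z) = -z*(1 + 6 + z)/3 = -z*(7 + z)/3)
A(O, c) = O - 2*c (A(O, c) = O + (c*(-3) + c) = O + (-3*c + c) = O - 2*c)
-1015*(-404 + A(Y(-2), -15)) = -1015*(-404 + (-⅓*(-2)*(7 - 2) - 2*(-15))) = -1015*(-404 + (-⅓*(-2)*5 + 30)) = -1015*(-404 + (10/3 + 30)) = -1015*(-404 + 100/3) = -1015*(-1112/3) = 1128680/3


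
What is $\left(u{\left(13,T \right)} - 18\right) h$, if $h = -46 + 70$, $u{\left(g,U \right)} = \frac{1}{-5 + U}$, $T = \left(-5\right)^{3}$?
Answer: $- \frac{28092}{65} \approx -432.18$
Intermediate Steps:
$T = -125$
$h = 24$
$\left(u{\left(13,T \right)} - 18\right) h = \left(\frac{1}{-5 - 125} - 18\right) 24 = \left(\frac{1}{-130} - 18\right) 24 = \left(- \frac{1}{130} - 18\right) 24 = \left(- \frac{2341}{130}\right) 24 = - \frac{28092}{65}$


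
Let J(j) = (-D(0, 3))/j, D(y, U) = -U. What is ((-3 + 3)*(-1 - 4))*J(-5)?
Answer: 0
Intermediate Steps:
J(j) = 3/j (J(j) = (-(-1)*3)/j = (-1*(-3))/j = 3/j)
((-3 + 3)*(-1 - 4))*J(-5) = ((-3 + 3)*(-1 - 4))*(3/(-5)) = (0*(-5))*(3*(-⅕)) = 0*(-⅗) = 0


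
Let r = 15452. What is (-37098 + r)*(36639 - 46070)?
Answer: 204143426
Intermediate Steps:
(-37098 + r)*(36639 - 46070) = (-37098 + 15452)*(36639 - 46070) = -21646*(-9431) = 204143426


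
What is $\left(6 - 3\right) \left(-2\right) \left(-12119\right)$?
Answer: $72714$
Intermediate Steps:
$\left(6 - 3\right) \left(-2\right) \left(-12119\right) = 3 \left(-2\right) \left(-12119\right) = \left(-6\right) \left(-12119\right) = 72714$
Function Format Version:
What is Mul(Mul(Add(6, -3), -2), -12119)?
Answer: 72714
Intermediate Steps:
Mul(Mul(Add(6, -3), -2), -12119) = Mul(Mul(3, -2), -12119) = Mul(-6, -12119) = 72714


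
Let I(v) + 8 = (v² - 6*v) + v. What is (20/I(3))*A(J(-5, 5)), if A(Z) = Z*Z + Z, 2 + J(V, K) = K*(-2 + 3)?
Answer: -120/7 ≈ -17.143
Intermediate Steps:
I(v) = -8 + v² - 5*v (I(v) = -8 + ((v² - 6*v) + v) = -8 + (v² - 5*v) = -8 + v² - 5*v)
J(V, K) = -2 + K (J(V, K) = -2 + K*(-2 + 3) = -2 + K*1 = -2 + K)
A(Z) = Z + Z² (A(Z) = Z² + Z = Z + Z²)
(20/I(3))*A(J(-5, 5)) = (20/(-8 + 3² - 5*3))*((-2 + 5)*(1 + (-2 + 5))) = (20/(-8 + 9 - 15))*(3*(1 + 3)) = (20/(-14))*(3*4) = -1/14*20*12 = -10/7*12 = -120/7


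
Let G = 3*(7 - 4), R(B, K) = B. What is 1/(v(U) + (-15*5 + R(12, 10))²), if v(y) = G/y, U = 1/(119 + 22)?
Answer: 1/5238 ≈ 0.00019091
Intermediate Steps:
U = 1/141 ≈ 0.0070922
G = 9 (G = 3*3 = 9)
v(y) = 9/y
1/(v(U) + (-15*5 + R(12, 10))²) = 1/(9/(1/141) + (-15*5 + 12)²) = 1/(9*141 + (-75 + 12)²) = 1/(1269 + (-63)²) = 1/(1269 + 3969) = 1/5238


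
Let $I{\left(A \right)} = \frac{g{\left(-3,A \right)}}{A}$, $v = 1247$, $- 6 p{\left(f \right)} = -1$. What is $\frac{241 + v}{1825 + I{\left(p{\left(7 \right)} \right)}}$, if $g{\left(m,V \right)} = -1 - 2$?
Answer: $\frac{1488}{1807} \approx 0.82346$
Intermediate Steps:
$p{\left(f \right)} = \frac{1}{6}$ ($p{\left(f \right)} = \left(- \frac{1}{6}\right) \left(-1\right) = \frac{1}{6}$)
$g{\left(m,V \right)} = -3$
$I{\left(A \right)} = - \frac{3}{A}$
$\frac{241 + v}{1825 + I{\left(p{\left(7 \right)} \right)}} = \frac{241 + 1247}{1825 - 3 \frac{1}{\frac{1}{6}}} = \frac{1488}{1825 - 18} = \frac{1488}{1807}$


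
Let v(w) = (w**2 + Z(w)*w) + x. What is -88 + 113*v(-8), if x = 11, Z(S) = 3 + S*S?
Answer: -52181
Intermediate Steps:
Z(S) = 3 + S**2
v(w) = 11 + w**2 + w*(3 + w**2) (v(w) = (w**2 + (3 + w**2)*w) + 11 = (w**2 + w*(3 + w**2)) + 11 = 11 + w**2 + w*(3 + w**2))
-88 + 113*v(-8) = -88 + 113*(11 + (-8)**2 - 8*(3 + (-8)**2)) = -88 + 113*(11 + 64 - 8*(3 + 64)) = -88 + 113*(11 + 64 - 8*67) = -88 + 113*(11 + 64 - 536) = -88 + 113*(-461) = -88 - 52093 = -52181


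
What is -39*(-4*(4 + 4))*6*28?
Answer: 209664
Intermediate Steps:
-39*(-4*(4 + 4))*6*28 = -39*(-4*8)*6*28 = -(-1248)*6*28 = -39*(-192)*28 = 7488*28 = 209664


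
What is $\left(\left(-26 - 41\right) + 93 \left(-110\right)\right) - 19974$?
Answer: $-30271$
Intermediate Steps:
$\left(\left(-26 - 41\right) + 93 \left(-110\right)\right) - 19974 = \left(\left(-26 - 41\right) - 10230\right) - 19974 = \left(-67 - 10230\right) - 19974 = -10297 - 19974 = -30271$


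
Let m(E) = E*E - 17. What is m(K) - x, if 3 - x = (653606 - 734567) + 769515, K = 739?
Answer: 1234655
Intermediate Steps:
m(E) = -17 + E**2 (m(E) = E**2 - 17 = -17 + E**2)
x = -688551 (x = 3 - ((653606 - 734567) + 769515) = 3 - (-80961 + 769515) = 3 - 1*688554 = 3 - 688554 = -688551)
m(K) - x = (-17 + 739**2) - 1*(-688551) = (-17 + 546121) + 688551 = 546104 + 688551 = 1234655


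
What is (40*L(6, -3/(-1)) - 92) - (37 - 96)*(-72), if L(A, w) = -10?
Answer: -4740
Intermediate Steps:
(40*L(6, -3/(-1)) - 92) - (37 - 96)*(-72) = (40*(-10) - 92) - (37 - 96)*(-72) = (-400 - 92) - (-59)*(-72) = -492 - 1*4248 = -492 - 4248 = -4740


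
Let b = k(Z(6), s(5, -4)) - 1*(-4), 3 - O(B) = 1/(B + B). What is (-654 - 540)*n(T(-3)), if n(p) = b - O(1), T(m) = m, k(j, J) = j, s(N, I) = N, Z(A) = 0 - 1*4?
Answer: 2985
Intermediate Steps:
Z(A) = -4 (Z(A) = 0 - 4 = -4)
O(B) = 3 - 1/(2*B) (O(B) = 3 - 1/(B + B) = 3 - 1/(2*B))
b = 0 (b = -4 - 1*(-4) = -4 + 4 = 0)
n(p) = -5/2 (n(p) = 0 - (3 - 1/2/1) = 0 - (3 - 1/2*1) = 0 - (3 - 1/2) = 0 - 1*5/2 = 0 - 5/2 = -5/2)
(-654 - 540)*n(T(-3)) = (-654 - 540)*(-5/2) = -1194*(-5/2) = 2985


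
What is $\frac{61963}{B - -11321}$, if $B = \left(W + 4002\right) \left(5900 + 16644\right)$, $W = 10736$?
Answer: $\frac{61963}{332264793} \approx 0.00018649$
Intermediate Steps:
$B = 332253472$ ($B = \left(10736 + 4002\right) \left(5900 + 16644\right) = 14738 \cdot 22544 = 332253472$)
$\frac{61963}{B - -11321} = \frac{61963}{332253472 - -11321} = \frac{61963}{332253472 + 11321} = \frac{61963}{332264793}$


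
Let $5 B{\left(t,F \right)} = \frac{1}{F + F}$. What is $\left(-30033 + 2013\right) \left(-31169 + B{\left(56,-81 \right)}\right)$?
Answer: $\frac{23580596194}{27} \approx 8.7336 \cdot 10^{8}$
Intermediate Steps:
$B{\left(t,F \right)} = \frac{1}{10 F}$ ($B{\left(t,F \right)} = \frac{1}{5 \left(F + F\right)} = \frac{1}{5 \cdot 2 F} = \frac{\frac{1}{2} \frac{1}{F}}{5} = \frac{1}{10 F}$)
$\left(-30033 + 2013\right) \left(-31169 + B{\left(56,-81 \right)}\right) = \left(-30033 + 2013\right) \left(-31169 + \frac{1}{10 \left(-81\right)}\right) = - 28020 \left(-31169 + \frac{1}{10} \left(- \frac{1}{81}\right)\right) = - 28020 \left(-31169 - \frac{1}{810}\right) = \left(-28020\right) \left(- \frac{25246891}{810}\right) = \frac{23580596194}{27}$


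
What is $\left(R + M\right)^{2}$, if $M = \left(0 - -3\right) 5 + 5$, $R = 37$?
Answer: $3249$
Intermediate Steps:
$M = 20$ ($M = \left(0 + 3\right) 5 + 5 = 3 \cdot 5 + 5 = 15 + 5 = 20$)
$\left(R + M\right)^{2} = \left(37 + 20\right)^{2} = 57^{2} = 3249$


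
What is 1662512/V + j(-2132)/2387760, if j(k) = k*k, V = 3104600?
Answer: 28252192193/11582874525 ≈ 2.4391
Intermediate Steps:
j(k) = k²
1662512/V + j(-2132)/2387760 = 1662512/3104600 + (-2132)²/2387760 = 1662512*(1/3104600) + 4545424*(1/2387760) = 207814/388075 + 284089/149235 = 28252192193/11582874525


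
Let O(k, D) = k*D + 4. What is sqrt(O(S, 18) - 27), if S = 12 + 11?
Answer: sqrt(391) ≈ 19.774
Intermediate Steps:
S = 23
O(k, D) = 4 + D*k (O(k, D) = D*k + 4 = 4 + D*k)
sqrt(O(S, 18) - 27) = sqrt((4 + 18*23) - 27) = sqrt((4 + 414) - 27) = sqrt(418 - 27) = sqrt(391)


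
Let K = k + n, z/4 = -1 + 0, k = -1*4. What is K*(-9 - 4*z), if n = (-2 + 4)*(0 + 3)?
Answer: 14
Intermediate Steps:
k = -4
z = -4 (z = 4*(-1 + 0) = 4*(-1) = -4)
n = 6 (n = 2*3 = 6)
K = 2 (K = -4 + 6 = 2)
K*(-9 - 4*z) = 2*(-9 - 4*(-4)) = 2*(-9 + 16) = 2*7 = 14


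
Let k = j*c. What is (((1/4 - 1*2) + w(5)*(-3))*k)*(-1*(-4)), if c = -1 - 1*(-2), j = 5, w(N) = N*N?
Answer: -1535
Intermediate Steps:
w(N) = N²
c = 1 (c = -1 + 2 = 1)
k = 5 (k = 5*1 = 5)
(((1/4 - 1*2) + w(5)*(-3))*k)*(-1*(-4)) = (((1/4 - 1*2) + 5²*(-3))*5)*(-1*(-4)) = (((¼ - 2) + 25*(-3))*5)*4 = ((-7/4 - 75)*5)*4 = -307/4*5*4 = -1535/4*4 = -1535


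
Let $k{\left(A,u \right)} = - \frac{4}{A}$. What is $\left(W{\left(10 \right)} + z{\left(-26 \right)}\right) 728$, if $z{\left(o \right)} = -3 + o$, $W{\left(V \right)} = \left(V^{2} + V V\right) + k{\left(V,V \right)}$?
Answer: $\frac{620984}{5} \approx 1.242 \cdot 10^{5}$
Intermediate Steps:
$W{\left(V \right)} = - \frac{4}{V} + 2 V^{2}$ ($W{\left(V \right)} = \left(V^{2} + V V\right) - \frac{4}{V} = \left(V^{2} + V^{2}\right) - \frac{4}{V} = 2 V^{2} - \frac{4}{V} = - \frac{4}{V} + 2 V^{2}$)
$\left(W{\left(10 \right)} + z{\left(-26 \right)}\right) 728 = \left(\frac{2 \left(-2 + 10^{3}\right)}{10} - 29\right) 728 = \left(2 \cdot \frac{1}{10} \left(-2 + 1000\right) - 29\right) 728 = \left(2 \cdot \frac{1}{10} \cdot 998 - 29\right) 728 = \left(\frac{998}{5} - 29\right) 728 = \frac{853}{5} \cdot 728 = \frac{620984}{5}$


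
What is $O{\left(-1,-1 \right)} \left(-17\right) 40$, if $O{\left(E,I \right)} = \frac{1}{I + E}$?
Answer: $340$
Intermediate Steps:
$O{\left(E,I \right)} = \frac{1}{E + I}$
$O{\left(-1,-1 \right)} \left(-17\right) 40 = \frac{1}{-1 - 1} \left(-17\right) 40 = \frac{1}{-2} \left(-17\right) 40 = \left(- \frac{1}{2}\right) \left(-17\right) 40 = \frac{17}{2} \cdot 40 = 340$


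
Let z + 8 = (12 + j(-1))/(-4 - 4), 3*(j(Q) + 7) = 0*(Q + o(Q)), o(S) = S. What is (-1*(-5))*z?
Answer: -345/8 ≈ -43.125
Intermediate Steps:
j(Q) = -7 (j(Q) = -7 + (0*(Q + Q))/3 = -7 + (0*(2*Q))/3 = -7 + (⅓)*0 = -7 + 0 = -7)
z = -69/8 (z = -8 + (12 - 7)/(-4 - 4) = -8 + 5/(-8) = -8 + 5*(-⅛) = -8 - 5/8 = -69/8 ≈ -8.6250)
(-1*(-5))*z = -1*(-5)*(-69/8) = 5*(-69/8) = -345/8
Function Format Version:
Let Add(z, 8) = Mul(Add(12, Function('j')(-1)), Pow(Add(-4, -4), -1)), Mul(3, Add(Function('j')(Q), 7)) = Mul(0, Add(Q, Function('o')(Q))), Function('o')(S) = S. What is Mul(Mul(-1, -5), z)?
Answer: Rational(-345, 8) ≈ -43.125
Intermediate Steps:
Function('j')(Q) = -7 (Function('j')(Q) = Add(-7, Mul(Rational(1, 3), Mul(0, Add(Q, Q)))) = Add(-7, Mul(Rational(1, 3), Mul(0, Mul(2, Q)))) = Add(-7, Mul(Rational(1, 3), 0)) = Add(-7, 0) = -7)
z = Rational(-69, 8) (z = Add(-8, Mul(Add(12, -7), Pow(Add(-4, -4), -1))) = Add(-8, Mul(5, Pow(-8, -1))) = Add(-8, Mul(5, Rational(-1, 8))) = Add(-8, Rational(-5, 8)) = Rational(-69, 8) ≈ -8.6250)
Mul(Mul(-1, -5), z) = Mul(Mul(-1, -5), Rational(-69, 8)) = Mul(5, Rational(-69, 8)) = Rational(-345, 8)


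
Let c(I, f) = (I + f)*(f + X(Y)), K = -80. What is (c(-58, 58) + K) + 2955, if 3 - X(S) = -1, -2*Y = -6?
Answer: 2875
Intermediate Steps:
Y = 3 (Y = -½*(-6) = 3)
X(S) = 4 (X(S) = 3 - 1*(-1) = 3 + 1 = 4)
c(I, f) = (4 + f)*(I + f) (c(I, f) = (I + f)*(f + 4) = (I + f)*(4 + f) = (4 + f)*(I + f))
(c(-58, 58) + K) + 2955 = ((58² + 4*(-58) + 4*58 - 58*58) - 80) + 2955 = ((3364 - 232 + 232 - 3364) - 80) + 2955 = (0 - 80) + 2955 = -80 + 2955 = 2875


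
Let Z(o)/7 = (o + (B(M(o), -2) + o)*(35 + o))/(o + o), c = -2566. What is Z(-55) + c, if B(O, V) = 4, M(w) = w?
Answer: -57803/22 ≈ -2627.4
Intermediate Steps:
Z(o) = 7*(o + (4 + o)*(35 + o))/(2*o) (Z(o) = 7*((o + (4 + o)*(35 + o))/(o + o)) = 7*((o + (4 + o)*(35 + o))/((2*o))) = 7*((o + (4 + o)*(35 + o))*(1/(2*o))) = 7*((o + (4 + o)*(35 + o))/(2*o)) = 7*(o + (4 + o)*(35 + o))/(2*o))
Z(-55) + c = (140 + 490/(-55) + (7/2)*(-55)) - 2566 = (140 + 490*(-1/55) - 385/2) - 2566 = (140 - 98/11 - 385/2) - 2566 = -1351/22 - 2566 = -57803/22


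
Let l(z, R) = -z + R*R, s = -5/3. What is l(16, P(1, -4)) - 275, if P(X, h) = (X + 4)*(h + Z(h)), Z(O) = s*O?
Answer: -1019/9 ≈ -113.22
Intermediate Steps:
s = -5/3 (s = -5*1/3 = -5/3 ≈ -1.6667)
Z(O) = -5*O/3
P(X, h) = -2*h*(4 + X)/3 (P(X, h) = (X + 4)*(h - 5*h/3) = (4 + X)*(-2*h/3) = -2*h*(4 + X)/3)
l(z, R) = R**2 - z (l(z, R) = -z + R**2 = R**2 - z)
l(16, P(1, -4)) - 275 = (((2/3)*(-4)*(-4 - 1*1))**2 - 1*16) - 275 = (((2/3)*(-4)*(-4 - 1))**2 - 16) - 275 = (((2/3)*(-4)*(-5))**2 - 16) - 275 = ((40/3)**2 - 16) - 275 = (1600/9 - 16) - 275 = 1456/9 - 275 = -1019/9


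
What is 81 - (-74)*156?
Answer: 11625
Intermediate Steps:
81 - (-74)*156 = 81 - 74*(-156) = 81 + 11544 = 11625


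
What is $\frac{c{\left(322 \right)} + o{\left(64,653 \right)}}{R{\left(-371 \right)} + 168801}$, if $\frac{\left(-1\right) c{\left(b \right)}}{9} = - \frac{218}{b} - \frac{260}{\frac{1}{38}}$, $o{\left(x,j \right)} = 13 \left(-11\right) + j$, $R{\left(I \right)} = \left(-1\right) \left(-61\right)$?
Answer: $\frac{14399211}{27186782} \approx 0.52964$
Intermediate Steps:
$R{\left(I \right)} = 61$
$o{\left(x,j \right)} = -143 + j$
$c{\left(b \right)} = 88920 + \frac{1962}{b}$ ($c{\left(b \right)} = - 9 \left(- \frac{218}{b} - \frac{260}{\frac{1}{38}}\right) = - 9 \left(- \frac{218}{b} - 260 \frac{1}{\frac{1}{38}}\right) = - 9 \left(- \frac{218}{b} - 9880\right) = - 9 \left(-9880 - \frac{218}{b}\right) = 88920 + \frac{1962}{b}$)
$\frac{c{\left(322 \right)} + o{\left(64,653 \right)}}{R{\left(-371 \right)} + 168801} = \frac{\left(88920 + \frac{1962}{322}\right) + \left(-143 + 653\right)}{61 + 168801} = \frac{\left(88920 + 1962 \cdot \frac{1}{322}\right) + 510}{168862} = \left(\left(88920 + \frac{981}{161}\right) + 510\right) \frac{1}{168862} = \left(\frac{14317101}{161} + 510\right) \frac{1}{168862} = \frac{14399211}{161} \cdot \frac{1}{168862} = \frac{14399211}{27186782}$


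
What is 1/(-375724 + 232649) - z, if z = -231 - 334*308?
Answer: 14751461724/143075 ≈ 1.0310e+5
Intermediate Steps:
z = -103103 (z = -231 - 102872 = -103103)
1/(-375724 + 232649) - z = 1/(-375724 + 232649) - 1*(-103103) = 1/(-143075) + 103103 = -1/143075 + 103103 = 14751461724/143075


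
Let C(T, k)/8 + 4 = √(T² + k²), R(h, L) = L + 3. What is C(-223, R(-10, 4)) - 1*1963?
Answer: -1995 + 8*√49778 ≈ -210.12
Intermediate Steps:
R(h, L) = 3 + L
C(T, k) = -32 + 8*√(T² + k²)
C(-223, R(-10, 4)) - 1*1963 = (-32 + 8*√((-223)² + (3 + 4)²)) - 1*1963 = (-32 + 8*√(49729 + 7²)) - 1963 = (-32 + 8*√(49729 + 49)) - 1963 = (-32 + 8*√49778) - 1963 = -1995 + 8*√49778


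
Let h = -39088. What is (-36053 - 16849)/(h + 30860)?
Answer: 26451/4114 ≈ 6.4295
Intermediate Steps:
(-36053 - 16849)/(h + 30860) = (-36053 - 16849)/(-39088 + 30860) = -52902/(-8228) = -52902*(-1/8228) = 26451/4114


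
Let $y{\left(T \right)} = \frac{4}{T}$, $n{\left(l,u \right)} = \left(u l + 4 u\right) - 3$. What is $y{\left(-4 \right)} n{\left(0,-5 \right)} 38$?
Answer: $874$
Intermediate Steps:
$n{\left(l,u \right)} = -3 + 4 u + l u$ ($n{\left(l,u \right)} = \left(l u + 4 u\right) - 3 = \left(4 u + l u\right) - 3 = -3 + 4 u + l u$)
$y{\left(-4 \right)} n{\left(0,-5 \right)} 38 = \frac{4}{-4} \left(-3 + 4 \left(-5\right) + 0 \left(-5\right)\right) 38 = 4 \left(- \frac{1}{4}\right) \left(-3 - 20 + 0\right) 38 = \left(-1\right) \left(-23\right) 38 = 23 \cdot 38 = 874$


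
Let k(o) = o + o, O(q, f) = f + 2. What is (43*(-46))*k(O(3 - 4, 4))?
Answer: -23736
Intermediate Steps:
O(q, f) = 2 + f
k(o) = 2*o
(43*(-46))*k(O(3 - 4, 4)) = (43*(-46))*(2*(2 + 4)) = -3956*6 = -1978*12 = -23736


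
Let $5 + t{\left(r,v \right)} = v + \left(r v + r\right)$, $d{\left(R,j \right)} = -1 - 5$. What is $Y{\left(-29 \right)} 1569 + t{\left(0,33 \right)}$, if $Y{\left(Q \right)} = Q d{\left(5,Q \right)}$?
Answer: $273034$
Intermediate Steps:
$d{\left(R,j \right)} = -6$
$t{\left(r,v \right)} = -5 + r + v + r v$ ($t{\left(r,v \right)} = -5 + \left(v + \left(r v + r\right)\right) = -5 + \left(v + \left(r + r v\right)\right) = -5 + \left(r + v + r v\right) = -5 + r + v + r v$)
$Y{\left(Q \right)} = - 6 Q$ ($Y{\left(Q \right)} = Q \left(-6\right) = - 6 Q$)
$Y{\left(-29 \right)} 1569 + t{\left(0,33 \right)} = \left(-6\right) \left(-29\right) 1569 + \left(-5 + 0 + 33 + 0 \cdot 33\right) = 174 \cdot 1569 + \left(-5 + 0 + 33 + 0\right) = 273006 + 28 = 273034$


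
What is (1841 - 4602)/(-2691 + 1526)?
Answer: 2761/1165 ≈ 2.3700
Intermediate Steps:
(1841 - 4602)/(-2691 + 1526) = -2761/(-1165) = -2761*(-1/1165) = 2761/1165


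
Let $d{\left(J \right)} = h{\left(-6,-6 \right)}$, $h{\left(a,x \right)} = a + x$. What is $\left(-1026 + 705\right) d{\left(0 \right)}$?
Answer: $3852$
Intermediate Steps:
$d{\left(J \right)} = -12$ ($d{\left(J \right)} = -6 - 6 = -12$)
$\left(-1026 + 705\right) d{\left(0 \right)} = \left(-1026 + 705\right) \left(-12\right) = \left(-321\right) \left(-12\right) = 3852$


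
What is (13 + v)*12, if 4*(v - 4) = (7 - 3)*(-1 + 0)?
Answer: 192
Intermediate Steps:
v = 3 (v = 4 + ((7 - 3)*(-1 + 0))/4 = 4 + (4*(-1))/4 = 4 + (¼)*(-4) = 4 - 1 = 3)
(13 + v)*12 = (13 + 3)*12 = 16*12 = 192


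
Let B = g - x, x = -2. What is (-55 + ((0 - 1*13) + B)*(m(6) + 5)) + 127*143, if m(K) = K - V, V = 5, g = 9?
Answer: 18094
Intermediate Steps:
m(K) = -5 + K (m(K) = K - 1*5 = K - 5 = -5 + K)
B = 11 (B = 9 - 1*(-2) = 9 + 2 = 11)
(-55 + ((0 - 1*13) + B)*(m(6) + 5)) + 127*143 = (-55 + ((0 - 1*13) + 11)*((-5 + 6) + 5)) + 127*143 = (-55 + ((0 - 13) + 11)*(1 + 5)) + 18161 = (-55 + (-13 + 11)*6) + 18161 = (-55 - 2*6) + 18161 = (-55 - 12) + 18161 = -67 + 18161 = 18094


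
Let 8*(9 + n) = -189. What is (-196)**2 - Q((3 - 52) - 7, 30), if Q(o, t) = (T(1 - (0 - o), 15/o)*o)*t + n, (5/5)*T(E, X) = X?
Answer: 303989/8 ≈ 37999.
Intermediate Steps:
n = -261/8 (n = -9 + (1/8)*(-189) = -9 - 189/8 = -261/8 ≈ -32.625)
T(E, X) = X
Q(o, t) = -261/8 + 15*t (Q(o, t) = ((15/o)*o)*t - 261/8 = 15*t - 261/8 = -261/8 + 15*t)
(-196)**2 - Q((3 - 52) - 7, 30) = (-196)**2 - (-261/8 + 15*30) = 38416 - (-261/8 + 450) = 38416 - 1*3339/8 = 38416 - 3339/8 = 303989/8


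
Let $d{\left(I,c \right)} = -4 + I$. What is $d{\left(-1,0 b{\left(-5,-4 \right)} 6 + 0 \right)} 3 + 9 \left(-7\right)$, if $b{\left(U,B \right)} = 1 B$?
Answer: $-78$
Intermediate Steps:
$b{\left(U,B \right)} = B$
$d{\left(-1,0 b{\left(-5,-4 \right)} 6 + 0 \right)} 3 + 9 \left(-7\right) = \left(-4 - 1\right) 3 + 9 \left(-7\right) = \left(-5\right) 3 - 63 = -15 - 63 = -78$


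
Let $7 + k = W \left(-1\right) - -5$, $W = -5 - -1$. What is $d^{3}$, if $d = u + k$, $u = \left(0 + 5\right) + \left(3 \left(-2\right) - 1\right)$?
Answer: $0$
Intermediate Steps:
$W = -4$ ($W = -5 + 1 = -4$)
$k = 2$ ($k = -7 - -9 = -7 + \left(4 + 5\right) = -7 + 9 = 2$)
$u = -2$ ($u = 5 - 7 = -2$)
$d = 0$ ($d = -2 + 2 = 0$)
$d^{3} = 0^{3} = 0$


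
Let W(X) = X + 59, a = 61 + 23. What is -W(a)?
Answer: -143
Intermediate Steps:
a = 84
W(X) = 59 + X
-W(a) = -(59 + 84) = -1*143 = -143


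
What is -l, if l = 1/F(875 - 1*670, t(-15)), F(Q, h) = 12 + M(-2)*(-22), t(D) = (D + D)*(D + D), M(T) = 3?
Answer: 1/54 ≈ 0.018519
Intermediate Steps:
t(D) = 4*D**2 (t(D) = (2*D)*(2*D) = 4*D**2)
F(Q, h) = -54 (F(Q, h) = 12 + 3*(-22) = 12 - 66 = -54)
l = -1/54 (l = 1/(-54) = -1/54 ≈ -0.018519)
-l = -1*(-1/54) = 1/54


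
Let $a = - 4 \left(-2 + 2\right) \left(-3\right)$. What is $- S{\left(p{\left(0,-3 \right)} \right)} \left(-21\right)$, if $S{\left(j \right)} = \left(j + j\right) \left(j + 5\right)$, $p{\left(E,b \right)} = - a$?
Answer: $0$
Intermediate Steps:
$a = 0$ ($a = \left(-4\right) 0 \left(-3\right) = 0 \left(-3\right) = 0$)
$p{\left(E,b \right)} = 0$ ($p{\left(E,b \right)} = \left(-1\right) 0 = 0$)
$S{\left(j \right)} = 2 j \left(5 + j\right)$
$- S{\left(p{\left(0,-3 \right)} \right)} \left(-21\right) = - 2 \cdot 0 \left(5 + 0\right) \left(-21\right) = - 2 \cdot 0 \cdot 5 \left(-21\right) = \left(-1\right) 0 \left(-21\right) = 0 \left(-21\right) = 0$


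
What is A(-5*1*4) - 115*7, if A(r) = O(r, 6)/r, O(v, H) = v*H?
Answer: -799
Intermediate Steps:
O(v, H) = H*v
A(r) = 6 (A(r) = (6*r)/r = 6)
A(-5*1*4) - 115*7 = 6 - 115*7 = 6 - 805 = -799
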